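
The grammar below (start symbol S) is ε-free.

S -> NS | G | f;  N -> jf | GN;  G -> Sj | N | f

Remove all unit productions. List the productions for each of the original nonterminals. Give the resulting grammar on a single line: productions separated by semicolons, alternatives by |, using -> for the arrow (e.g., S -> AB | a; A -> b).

S -> f | GN | NS | Sj | jf; G -> f | GN | Sj | jf; N -> GN | jf

Unit productions: G->N, S->G.
Unit pairs (A ⇒* B via units): (G,N), (S,G), (S,N).
S: inherits non-unit rules of {G, N, S} → GN | NS | Sj | f | jf.
G: inherits non-unit rules of {G, N} → GN | Sj | f | jf.
N: inherits non-unit rules of {N} → GN | jf.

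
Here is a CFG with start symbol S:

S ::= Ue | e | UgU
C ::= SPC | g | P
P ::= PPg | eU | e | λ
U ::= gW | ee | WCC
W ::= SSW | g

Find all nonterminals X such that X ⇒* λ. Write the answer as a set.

{C, P}

Directly nullable (have an ε-rule): {P}.
C is nullable via C -> P (every symbol on the right is already known nullable).
Not nullable: S, U, W — each has a terminal in every rule's right-hand side or depends on a non-nullable symbol.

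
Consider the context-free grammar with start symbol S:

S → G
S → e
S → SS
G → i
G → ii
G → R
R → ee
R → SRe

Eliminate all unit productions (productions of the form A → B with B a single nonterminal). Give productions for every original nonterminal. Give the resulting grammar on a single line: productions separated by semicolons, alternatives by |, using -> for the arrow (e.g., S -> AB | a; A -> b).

S -> e | i | SS | ee | ii | SRe; G -> i | ee | ii | SRe; R -> ee | SRe

Unit productions: G->R, S->G.
Unit pairs (A ⇒* B via units): (G,R), (S,G), (S,R).
S: inherits non-unit rules of {G, R, S} → SRe | SS | e | ee | i | ii.
G: inherits non-unit rules of {G, R} → SRe | ee | i | ii.
R: inherits non-unit rules of {R} → SRe | ee.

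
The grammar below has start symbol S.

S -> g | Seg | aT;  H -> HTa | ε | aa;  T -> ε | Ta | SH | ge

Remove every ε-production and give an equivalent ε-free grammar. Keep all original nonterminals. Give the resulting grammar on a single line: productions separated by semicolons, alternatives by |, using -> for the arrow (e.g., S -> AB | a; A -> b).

S -> a | g | aT | Seg; H -> a | Ha | Ta | aa | HTa; T -> S | a | SH | Ta | ge

Nullable set: {H, T}.
S -> aT: T nullable, giving a | aT.
Drop H -> ε.
H -> HTa: H, T nullable, giving HTa | Ha | Ta | a.
Drop T -> ε.
T -> SH: H nullable, giving S | SH.
T -> Ta: T nullable, giving Ta | a.
Unchanged (no nullable symbols): S -> Seg; S -> g; H -> aa; T -> ge.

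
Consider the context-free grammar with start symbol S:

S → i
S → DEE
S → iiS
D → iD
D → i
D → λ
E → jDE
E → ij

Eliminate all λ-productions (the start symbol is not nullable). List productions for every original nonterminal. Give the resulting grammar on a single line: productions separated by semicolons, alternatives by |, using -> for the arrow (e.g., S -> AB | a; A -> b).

S -> i | EE | DEE | iiS; D -> i | iD; E -> ij | jE | jDE

Nullable set: {D}.
S -> DEE: D nullable, giving DEE | EE.
Drop D -> λ.
D -> iD: D nullable, giving i | iD.
E -> jDE: D nullable, giving jDE | jE.
Unchanged (no nullable symbols): S -> i; S -> iiS; D -> i; E -> ij.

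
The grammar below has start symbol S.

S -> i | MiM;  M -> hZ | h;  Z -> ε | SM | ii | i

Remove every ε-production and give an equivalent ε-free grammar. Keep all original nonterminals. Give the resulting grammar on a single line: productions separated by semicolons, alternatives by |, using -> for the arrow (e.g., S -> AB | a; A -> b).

S -> i | MiM; M -> h | hZ; Z -> i | SM | ii

Nullable set: {Z}.
M -> hZ: Z nullable, giving h | hZ.
Drop Z -> ε.
Unchanged (no nullable symbols): S -> MiM; S -> i; M -> h; Z -> SM; Z -> i; Z -> ii.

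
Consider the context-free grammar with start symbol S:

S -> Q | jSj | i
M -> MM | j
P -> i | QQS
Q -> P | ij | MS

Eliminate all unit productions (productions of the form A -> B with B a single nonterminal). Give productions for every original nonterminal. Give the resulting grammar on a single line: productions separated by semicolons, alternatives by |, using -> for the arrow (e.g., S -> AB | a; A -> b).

S -> i | MS | ij | QQS | jSj; M -> j | MM; P -> i | QQS; Q -> i | MS | ij | QQS

Unit productions: Q->P, S->Q.
Unit pairs (A ⇒* B via units): (Q,P), (S,P), (S,Q).
S: inherits non-unit rules of {P, Q, S} → MS | QQS | i | ij | jSj.
M: inherits non-unit rules of {M} → MM | j.
P: inherits non-unit rules of {P} → QQS | i.
Q: inherits non-unit rules of {P, Q} → MS | QQS | i | ij.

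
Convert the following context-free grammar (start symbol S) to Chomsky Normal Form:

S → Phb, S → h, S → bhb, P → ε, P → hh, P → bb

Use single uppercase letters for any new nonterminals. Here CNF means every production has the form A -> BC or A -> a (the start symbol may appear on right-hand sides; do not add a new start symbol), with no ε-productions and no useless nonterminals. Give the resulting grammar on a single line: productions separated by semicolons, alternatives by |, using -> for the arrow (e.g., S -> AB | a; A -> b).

Nullable: {P}; after ε-elimination: S -> h | hb | Phb | bhb; P -> bb | hh.
No unit productions to eliminate.
TERM: introduce A -> b, B -> h and substitute in every rule of length ≥2.
BIN: S -> ABA becomes S -> AC, C -> BA; S -> PBA becomes S -> PD, D -> BA.

S -> h | AC | BA | PD; A -> b; B -> h; C -> BA; D -> BA; P -> AA | BB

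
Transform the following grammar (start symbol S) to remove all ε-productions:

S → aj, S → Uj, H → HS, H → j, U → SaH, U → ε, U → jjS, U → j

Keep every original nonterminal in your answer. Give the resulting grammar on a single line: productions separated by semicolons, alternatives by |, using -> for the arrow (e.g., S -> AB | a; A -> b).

S -> j | Uj | aj; H -> j | HS; U -> j | SaH | jjS

Nullable set: {U}.
S -> Uj: U nullable, giving Uj | j.
Drop U -> ε.
Unchanged (no nullable symbols): S -> aj; H -> HS; H -> j; U -> SaH; U -> j; U -> jjS.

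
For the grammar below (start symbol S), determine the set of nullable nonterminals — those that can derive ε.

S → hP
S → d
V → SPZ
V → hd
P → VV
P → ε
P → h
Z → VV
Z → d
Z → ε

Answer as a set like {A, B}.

Directly nullable (have an ε-rule): {P, Z}.
Not nullable: S, V — each has a terminal in every rule's right-hand side or depends on a non-nullable symbol.

{P, Z}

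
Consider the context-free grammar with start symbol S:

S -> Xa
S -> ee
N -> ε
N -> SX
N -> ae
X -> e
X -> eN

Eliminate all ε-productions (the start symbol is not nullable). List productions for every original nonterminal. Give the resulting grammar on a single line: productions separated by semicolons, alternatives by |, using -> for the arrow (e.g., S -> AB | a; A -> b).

Nullable set: {N}.
Drop N -> ε.
X -> eN: N nullable, giving e | eN.
Unchanged (no nullable symbols): S -> Xa; S -> ee; N -> SX; N -> ae; X -> e.

S -> Xa | ee; N -> SX | ae; X -> e | eN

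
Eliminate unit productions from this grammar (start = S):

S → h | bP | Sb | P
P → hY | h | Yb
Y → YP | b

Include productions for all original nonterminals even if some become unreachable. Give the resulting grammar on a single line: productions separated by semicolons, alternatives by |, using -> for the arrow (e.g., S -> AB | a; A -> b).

Unit productions: S->P.
Unit pairs (A ⇒* B via units): (S,P).
S: inherits non-unit rules of {P, S} → Sb | Yb | bP | h | hY.
P: inherits non-unit rules of {P} → Yb | h | hY.
Y: inherits non-unit rules of {Y} → YP | b.

S -> h | Sb | Yb | bP | hY; P -> h | Yb | hY; Y -> b | YP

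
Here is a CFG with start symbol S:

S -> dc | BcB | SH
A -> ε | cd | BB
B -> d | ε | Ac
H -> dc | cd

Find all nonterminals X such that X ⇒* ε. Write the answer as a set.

Directly nullable (have an ε-rule): {A, B}.
Not nullable: H, S — each has a terminal in every rule's right-hand side or depends on a non-nullable symbol.

{A, B}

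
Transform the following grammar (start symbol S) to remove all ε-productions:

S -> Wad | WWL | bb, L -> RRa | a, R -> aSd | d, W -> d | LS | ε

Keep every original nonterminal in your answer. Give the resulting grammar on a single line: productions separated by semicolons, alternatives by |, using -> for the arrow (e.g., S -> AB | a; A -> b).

S -> L | WL | ad | bb | WWL | Wad; L -> a | RRa; R -> d | aSd; W -> d | LS

Nullable set: {W}.
S -> WWL: W, W nullable, giving L | WL | WWL.
S -> Wad: W nullable, giving Wad | ad.
Drop W -> ε.
Unchanged (no nullable symbols): S -> bb; L -> RRa; L -> a; R -> aSd; R -> d; W -> LS; W -> d.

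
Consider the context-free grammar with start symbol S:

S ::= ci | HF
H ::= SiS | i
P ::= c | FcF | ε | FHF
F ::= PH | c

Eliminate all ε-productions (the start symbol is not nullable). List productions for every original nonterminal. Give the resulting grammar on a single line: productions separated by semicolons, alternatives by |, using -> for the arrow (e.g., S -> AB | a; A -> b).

S -> HF | ci; F -> H | c | PH; H -> i | SiS; P -> c | FHF | FcF

Nullable set: {P}.
F -> PH: P nullable, giving H | PH.
Drop P -> ε.
Unchanged (no nullable symbols): S -> HF; S -> ci; F -> c; H -> SiS; H -> i; P -> FHF; P -> FcF; P -> c.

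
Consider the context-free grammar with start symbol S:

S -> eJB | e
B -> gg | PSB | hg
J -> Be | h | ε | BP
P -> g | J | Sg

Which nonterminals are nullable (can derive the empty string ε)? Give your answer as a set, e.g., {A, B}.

{J, P}

Directly nullable (have an ε-rule): {J}.
P is nullable via P -> J (every symbol on the right is already known nullable).
Not nullable: B, S — each has a terminal in every rule's right-hand side or depends on a non-nullable symbol.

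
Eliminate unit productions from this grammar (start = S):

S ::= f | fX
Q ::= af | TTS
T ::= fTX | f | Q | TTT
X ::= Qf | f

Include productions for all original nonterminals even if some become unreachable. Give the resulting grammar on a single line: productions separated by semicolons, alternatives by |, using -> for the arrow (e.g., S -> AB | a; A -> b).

Unit productions: T->Q.
Unit pairs (A ⇒* B via units): (T,Q).
S: inherits non-unit rules of {S} → f | fX.
Q: inherits non-unit rules of {Q} → TTS | af.
T: inherits non-unit rules of {Q, T} → TTS | TTT | af | f | fTX.
X: inherits non-unit rules of {X} → Qf | f.

S -> f | fX; Q -> af | TTS; T -> f | af | TTS | TTT | fTX; X -> f | Qf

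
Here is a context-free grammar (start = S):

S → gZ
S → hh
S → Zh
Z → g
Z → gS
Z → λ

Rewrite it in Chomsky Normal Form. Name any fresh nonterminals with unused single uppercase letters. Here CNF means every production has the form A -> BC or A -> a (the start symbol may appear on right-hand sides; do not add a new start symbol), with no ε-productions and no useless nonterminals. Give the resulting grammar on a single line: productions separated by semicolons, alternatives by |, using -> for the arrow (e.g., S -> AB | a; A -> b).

S -> g | h | AA | BZ | ZA; A -> h; B -> g; Z -> g | BS

Nullable: {Z}; after ε-elimination: S -> g | h | Zh | gZ | hh; Z -> g | gS.
No unit productions to eliminate.
TERM: introduce B -> g, A -> h and substitute in every rule of length ≥2.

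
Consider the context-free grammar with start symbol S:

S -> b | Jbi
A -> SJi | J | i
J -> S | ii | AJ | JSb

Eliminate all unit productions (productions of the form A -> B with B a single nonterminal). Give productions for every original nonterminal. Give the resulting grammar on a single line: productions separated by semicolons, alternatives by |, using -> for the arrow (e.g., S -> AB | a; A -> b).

Unit productions: A->J, J->S.
Unit pairs (A ⇒* B via units): (A,J), (A,S), (J,S).
S: inherits non-unit rules of {S} → Jbi | b.
A: inherits non-unit rules of {A, J, S} → AJ | JSb | Jbi | SJi | b | i | ii.
J: inherits non-unit rules of {J, S} → AJ | JSb | Jbi | b | ii.

S -> b | Jbi; A -> b | i | AJ | ii | JSb | Jbi | SJi; J -> b | AJ | ii | JSb | Jbi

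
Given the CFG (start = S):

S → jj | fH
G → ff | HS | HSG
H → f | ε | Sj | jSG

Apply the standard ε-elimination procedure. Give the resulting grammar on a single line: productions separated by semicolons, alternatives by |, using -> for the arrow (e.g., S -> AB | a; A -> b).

Nullable set: {H}.
S -> fH: H nullable, giving f | fH.
G -> HS: H nullable, giving HS | S.
G -> HSG: H nullable, giving HSG | SG.
Drop H -> ε.
Unchanged (no nullable symbols): S -> jj; G -> ff; H -> Sj; H -> f; H -> jSG.

S -> f | fH | jj; G -> S | HS | SG | ff | HSG; H -> f | Sj | jSG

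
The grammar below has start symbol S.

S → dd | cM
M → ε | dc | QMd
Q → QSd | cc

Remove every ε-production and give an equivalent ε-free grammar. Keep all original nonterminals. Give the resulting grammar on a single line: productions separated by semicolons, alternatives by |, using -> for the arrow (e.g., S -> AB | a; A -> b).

Nullable set: {M}.
S -> cM: M nullable, giving c | cM.
Drop M -> ε.
M -> QMd: M nullable, giving QMd | Qd.
Unchanged (no nullable symbols): S -> dd; M -> dc; Q -> QSd; Q -> cc.

S -> c | cM | dd; M -> Qd | dc | QMd; Q -> cc | QSd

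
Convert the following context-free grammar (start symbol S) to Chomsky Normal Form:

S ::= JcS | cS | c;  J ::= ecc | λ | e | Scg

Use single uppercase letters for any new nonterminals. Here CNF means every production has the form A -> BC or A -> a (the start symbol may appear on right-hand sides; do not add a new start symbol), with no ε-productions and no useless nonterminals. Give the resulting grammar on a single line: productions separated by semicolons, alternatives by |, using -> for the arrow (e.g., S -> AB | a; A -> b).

S -> c | AS | JF; A -> c; B -> g; C -> e; D -> AA; E -> AB; F -> AS; J -> e | CD | SE

Nullable: {J}; after ε-elimination: S -> c | cS | JcS; J -> e | Scg | ecc.
No unit productions to eliminate.
TERM: introduce A -> c, C -> e, B -> g and substitute in every rule of length ≥2.
BIN: J -> CAA becomes J -> CD, D -> AA; J -> SAB becomes J -> SE, E -> AB; S -> JAS becomes S -> JF, F -> AS.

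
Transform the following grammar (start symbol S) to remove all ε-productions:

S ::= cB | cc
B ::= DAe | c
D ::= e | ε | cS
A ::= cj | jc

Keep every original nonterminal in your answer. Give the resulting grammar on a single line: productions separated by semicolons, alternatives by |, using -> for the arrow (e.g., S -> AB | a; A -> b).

S -> cB | cc; A -> cj | jc; B -> c | Ae | DAe; D -> e | cS

Nullable set: {D}.
B -> DAe: D nullable, giving Ae | DAe.
Drop D -> ε.
Unchanged (no nullable symbols): S -> cB; S -> cc; A -> cj; A -> jc; B -> c; D -> cS; D -> e.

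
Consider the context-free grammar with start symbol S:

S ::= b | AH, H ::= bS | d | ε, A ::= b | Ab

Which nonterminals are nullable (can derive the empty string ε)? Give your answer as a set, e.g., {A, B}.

{H}

Directly nullable (have an ε-rule): {H}.
Not nullable: A, S — each has a terminal in every rule's right-hand side or depends on a non-nullable symbol.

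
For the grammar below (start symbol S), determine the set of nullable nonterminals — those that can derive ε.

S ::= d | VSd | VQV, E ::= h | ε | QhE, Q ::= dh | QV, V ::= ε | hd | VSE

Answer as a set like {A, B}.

Directly nullable (have an ε-rule): {E, V}.
Not nullable: Q, S — each has a terminal in every rule's right-hand side or depends on a non-nullable symbol.

{E, V}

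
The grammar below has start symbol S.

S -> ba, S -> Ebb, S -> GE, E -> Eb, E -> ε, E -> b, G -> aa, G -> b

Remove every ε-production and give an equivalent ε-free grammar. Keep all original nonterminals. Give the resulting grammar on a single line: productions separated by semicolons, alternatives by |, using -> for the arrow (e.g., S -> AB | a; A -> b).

S -> G | GE | ba | bb | Ebb; E -> b | Eb; G -> b | aa

Nullable set: {E}.
S -> Ebb: E nullable, giving Ebb | bb.
S -> GE: E nullable, giving G | GE.
Drop E -> ε.
E -> Eb: E nullable, giving Eb | b.
Unchanged (no nullable symbols): S -> ba; E -> b; G -> aa; G -> b.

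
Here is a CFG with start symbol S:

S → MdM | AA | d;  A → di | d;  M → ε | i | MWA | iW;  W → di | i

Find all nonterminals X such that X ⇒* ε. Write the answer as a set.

Directly nullable (have an ε-rule): {M}.
Not nullable: A, S, W — each has a terminal in every rule's right-hand side or depends on a non-nullable symbol.

{M}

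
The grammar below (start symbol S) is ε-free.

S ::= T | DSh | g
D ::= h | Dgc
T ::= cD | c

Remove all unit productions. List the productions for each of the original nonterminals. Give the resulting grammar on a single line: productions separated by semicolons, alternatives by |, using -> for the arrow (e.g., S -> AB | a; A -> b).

S -> c | g | cD | DSh; D -> h | Dgc; T -> c | cD

Unit productions: S->T.
Unit pairs (A ⇒* B via units): (S,T).
S: inherits non-unit rules of {S, T} → DSh | c | cD | g.
D: inherits non-unit rules of {D} → Dgc | h.
T: inherits non-unit rules of {T} → c | cD.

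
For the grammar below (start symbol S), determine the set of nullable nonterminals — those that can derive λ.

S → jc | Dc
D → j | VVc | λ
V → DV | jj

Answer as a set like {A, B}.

Directly nullable (have an ε-rule): {D}.
Not nullable: S, V — each has a terminal in every rule's right-hand side or depends on a non-nullable symbol.

{D}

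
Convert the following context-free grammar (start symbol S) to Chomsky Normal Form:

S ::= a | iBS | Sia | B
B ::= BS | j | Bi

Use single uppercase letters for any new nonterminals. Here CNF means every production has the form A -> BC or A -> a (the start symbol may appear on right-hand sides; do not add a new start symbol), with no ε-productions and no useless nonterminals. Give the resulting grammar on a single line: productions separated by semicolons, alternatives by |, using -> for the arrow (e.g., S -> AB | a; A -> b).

No ε-productions.
After unit-elimination: S -> a | j | BS | Bi | Sia | iBS; B -> j | BS | Bi.
TERM: introduce C -> a, A -> i and substitute in every rule of length ≥2.
BIN: S -> ABS becomes S -> AD, D -> BS; S -> SAC becomes S -> SE, E -> AC.

S -> a | j | AD | BA | BS | SE; A -> i; B -> j | BA | BS; C -> a; D -> BS; E -> AC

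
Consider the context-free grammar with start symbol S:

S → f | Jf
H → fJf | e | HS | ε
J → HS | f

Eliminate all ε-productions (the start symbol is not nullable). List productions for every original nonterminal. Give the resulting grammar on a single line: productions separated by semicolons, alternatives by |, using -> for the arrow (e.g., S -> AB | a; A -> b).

Nullable set: {H}.
Drop H -> ε.
H -> HS: H nullable, giving HS | S.
J -> HS: H nullable, giving HS | S.
Unchanged (no nullable symbols): S -> Jf; S -> f; H -> e; H -> fJf; J -> f.

S -> f | Jf; H -> S | e | HS | fJf; J -> S | f | HS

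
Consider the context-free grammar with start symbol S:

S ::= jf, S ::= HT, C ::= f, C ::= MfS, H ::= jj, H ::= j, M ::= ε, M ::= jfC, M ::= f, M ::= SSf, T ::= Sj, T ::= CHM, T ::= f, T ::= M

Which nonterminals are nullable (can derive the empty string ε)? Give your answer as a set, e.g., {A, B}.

{M, T}

Directly nullable (have an ε-rule): {M}.
T is nullable via T -> M (every symbol on the right is already known nullable).
Not nullable: C, H, S — each has a terminal in every rule's right-hand side or depends on a non-nullable symbol.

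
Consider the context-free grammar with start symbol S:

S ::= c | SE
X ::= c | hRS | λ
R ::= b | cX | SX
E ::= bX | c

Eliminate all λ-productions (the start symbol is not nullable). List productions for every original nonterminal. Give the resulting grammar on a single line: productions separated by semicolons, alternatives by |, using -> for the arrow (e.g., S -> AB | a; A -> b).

S -> c | SE; E -> b | c | bX; R -> S | b | c | SX | cX; X -> c | hRS

Nullable set: {X}.
E -> bX: X nullable, giving b | bX.
R -> SX: X nullable, giving S | SX.
R -> cX: X nullable, giving c | cX.
Drop X -> λ.
Unchanged (no nullable symbols): S -> SE; S -> c; E -> c; R -> b; X -> c; X -> hRS.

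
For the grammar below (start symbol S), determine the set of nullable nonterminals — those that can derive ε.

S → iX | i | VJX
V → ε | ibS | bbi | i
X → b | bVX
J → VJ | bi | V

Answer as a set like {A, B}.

{J, V}

Directly nullable (have an ε-rule): {V}.
J is nullable via J -> V (every symbol on the right is already known nullable).
Not nullable: S, X — each has a terminal in every rule's right-hand side or depends on a non-nullable symbol.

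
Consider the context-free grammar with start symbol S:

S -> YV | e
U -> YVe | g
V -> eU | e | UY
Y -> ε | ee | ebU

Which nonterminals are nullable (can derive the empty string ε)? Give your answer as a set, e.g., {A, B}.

{Y}

Directly nullable (have an ε-rule): {Y}.
Not nullable: S, U, V — each has a terminal in every rule's right-hand side or depends on a non-nullable symbol.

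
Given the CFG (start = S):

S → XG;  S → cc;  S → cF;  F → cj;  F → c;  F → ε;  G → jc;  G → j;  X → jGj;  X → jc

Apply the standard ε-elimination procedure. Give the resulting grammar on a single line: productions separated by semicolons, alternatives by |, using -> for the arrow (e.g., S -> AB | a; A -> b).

Nullable set: {F}.
S -> cF: F nullable, giving c | cF.
Drop F -> ε.
Unchanged (no nullable symbols): S -> XG; S -> cc; F -> c; F -> cj; G -> j; G -> jc; X -> jGj; X -> jc.

S -> c | XG | cF | cc; F -> c | cj; G -> j | jc; X -> jc | jGj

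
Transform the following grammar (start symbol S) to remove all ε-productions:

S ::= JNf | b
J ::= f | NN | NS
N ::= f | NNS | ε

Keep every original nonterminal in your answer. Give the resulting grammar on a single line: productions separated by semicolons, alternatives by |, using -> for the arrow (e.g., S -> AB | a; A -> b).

Nullable set: {J, N}.
S -> JNf: J, N nullable, giving JNf | Jf | Nf | f.
J -> NN: N, N nullable, giving N | NN.
J -> NS: N nullable, giving NS | S.
Drop N -> ε.
N -> NNS: N, N nullable, giving NNS | NS | S.
Unchanged (no nullable symbols): S -> b; J -> f; N -> f.

S -> b | f | Jf | Nf | JNf; J -> N | S | f | NN | NS; N -> S | f | NS | NNS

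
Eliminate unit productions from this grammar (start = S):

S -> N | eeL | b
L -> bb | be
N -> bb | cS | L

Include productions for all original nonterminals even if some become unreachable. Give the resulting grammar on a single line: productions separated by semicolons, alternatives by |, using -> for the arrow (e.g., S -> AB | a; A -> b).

Unit productions: N->L, S->N.
Unit pairs (A ⇒* B via units): (N,L), (S,L), (S,N).
S: inherits non-unit rules of {L, N, S} → b | bb | be | cS | eeL.
L: inherits non-unit rules of {L} → bb | be.
N: inherits non-unit rules of {L, N} → bb | be | cS.

S -> b | bb | be | cS | eeL; L -> bb | be; N -> bb | be | cS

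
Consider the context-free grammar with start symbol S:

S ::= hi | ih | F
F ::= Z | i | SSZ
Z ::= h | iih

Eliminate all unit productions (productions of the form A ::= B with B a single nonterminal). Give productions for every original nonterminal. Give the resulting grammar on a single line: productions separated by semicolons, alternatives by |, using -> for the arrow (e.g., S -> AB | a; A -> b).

S -> h | i | hi | ih | SSZ | iih; F -> h | i | SSZ | iih; Z -> h | iih

Unit productions: F->Z, S->F.
Unit pairs (A ⇒* B via units): (F,Z), (S,F), (S,Z).
S: inherits non-unit rules of {F, S, Z} → SSZ | h | hi | i | ih | iih.
F: inherits non-unit rules of {F, Z} → SSZ | h | i | iih.
Z: inherits non-unit rules of {Z} → h | iih.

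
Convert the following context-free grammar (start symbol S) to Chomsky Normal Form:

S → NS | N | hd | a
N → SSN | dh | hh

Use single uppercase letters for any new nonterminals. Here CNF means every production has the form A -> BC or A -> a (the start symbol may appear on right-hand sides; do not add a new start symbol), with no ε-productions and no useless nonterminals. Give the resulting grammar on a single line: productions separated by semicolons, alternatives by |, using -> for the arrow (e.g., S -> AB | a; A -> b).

S -> a | AB | BA | BB | NS | SD; A -> d; B -> h; C -> SN; D -> SN; N -> AB | BB | SC

No ε-productions.
After unit-elimination: S -> a | NS | dh | hd | hh | SSN; N -> dh | hh | SSN.
TERM: introduce A -> d, B -> h and substitute in every rule of length ≥2.
BIN: N -> SSN becomes N -> SC, C -> SN; S -> SSN becomes S -> SD, D -> SN.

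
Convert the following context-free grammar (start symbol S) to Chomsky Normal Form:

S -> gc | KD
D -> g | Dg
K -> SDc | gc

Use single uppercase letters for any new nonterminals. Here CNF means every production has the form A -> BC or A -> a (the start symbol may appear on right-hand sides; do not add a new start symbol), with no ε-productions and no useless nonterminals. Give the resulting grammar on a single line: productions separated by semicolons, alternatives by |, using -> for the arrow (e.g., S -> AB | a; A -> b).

S -> AB | KD; A -> g; B -> c; C -> DB; D -> g | DA; K -> AB | SC

No ε-productions.
No unit productions to eliminate.
TERM: introduce B -> c, A -> g and substitute in every rule of length ≥2.
BIN: K -> SDB becomes K -> SC, C -> DB.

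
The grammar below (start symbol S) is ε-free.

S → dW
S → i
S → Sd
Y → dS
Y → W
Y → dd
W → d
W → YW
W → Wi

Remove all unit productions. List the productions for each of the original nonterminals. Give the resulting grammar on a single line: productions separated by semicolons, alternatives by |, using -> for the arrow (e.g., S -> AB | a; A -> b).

Unit productions: Y->W.
Unit pairs (A ⇒* B via units): (Y,W).
S: inherits non-unit rules of {S} → Sd | dW | i.
W: inherits non-unit rules of {W} → Wi | YW | d.
Y: inherits non-unit rules of {W, Y} → Wi | YW | d | dS | dd.

S -> i | Sd | dW; W -> d | Wi | YW; Y -> d | Wi | YW | dS | dd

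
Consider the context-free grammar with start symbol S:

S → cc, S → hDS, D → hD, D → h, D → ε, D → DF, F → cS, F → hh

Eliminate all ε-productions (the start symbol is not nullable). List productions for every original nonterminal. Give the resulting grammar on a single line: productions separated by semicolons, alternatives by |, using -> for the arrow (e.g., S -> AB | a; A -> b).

Nullable set: {D}.
S -> hDS: D nullable, giving hDS | hS.
Drop D -> ε.
D -> DF: D nullable, giving DF | F.
D -> hD: D nullable, giving h | hD.
Unchanged (no nullable symbols): S -> cc; D -> h; F -> cS; F -> hh.

S -> cc | hS | hDS; D -> F | h | DF | hD; F -> cS | hh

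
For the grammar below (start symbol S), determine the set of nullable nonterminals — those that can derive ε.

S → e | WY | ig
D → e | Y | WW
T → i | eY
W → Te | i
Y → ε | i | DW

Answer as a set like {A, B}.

{D, Y}

Directly nullable (have an ε-rule): {Y}.
D is nullable via D -> Y (every symbol on the right is already known nullable).
Not nullable: S, T, W — each has a terminal in every rule's right-hand side or depends on a non-nullable symbol.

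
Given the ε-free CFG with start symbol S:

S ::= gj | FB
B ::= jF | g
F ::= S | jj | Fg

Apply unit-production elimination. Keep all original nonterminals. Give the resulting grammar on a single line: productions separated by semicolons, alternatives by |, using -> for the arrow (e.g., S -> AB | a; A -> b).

Unit productions: F->S.
Unit pairs (A ⇒* B via units): (F,S).
S: inherits non-unit rules of {S} → FB | gj.
B: inherits non-unit rules of {B} → g | jF.
F: inherits non-unit rules of {F, S} → FB | Fg | gj | jj.

S -> FB | gj; B -> g | jF; F -> FB | Fg | gj | jj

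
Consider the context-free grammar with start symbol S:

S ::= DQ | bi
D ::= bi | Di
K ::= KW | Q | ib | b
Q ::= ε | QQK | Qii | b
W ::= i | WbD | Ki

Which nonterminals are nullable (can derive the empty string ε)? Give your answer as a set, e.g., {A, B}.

{K, Q}

Directly nullable (have an ε-rule): {Q}.
K is nullable via K -> Q (every symbol on the right is already known nullable).
Not nullable: D, S, W — each has a terminal in every rule's right-hand side or depends on a non-nullable symbol.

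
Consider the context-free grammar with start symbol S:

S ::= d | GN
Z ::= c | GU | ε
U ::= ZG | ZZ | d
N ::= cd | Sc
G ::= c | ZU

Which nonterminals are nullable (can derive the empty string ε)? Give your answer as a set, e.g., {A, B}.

{G, U, Z}

Directly nullable (have an ε-rule): {Z}.
U is nullable via U -> ZZ (every symbol on the right is already known nullable).
G is nullable via G -> ZU (every symbol on the right is already known nullable).
Not nullable: N, S — each has a terminal in every rule's right-hand side or depends on a non-nullable symbol.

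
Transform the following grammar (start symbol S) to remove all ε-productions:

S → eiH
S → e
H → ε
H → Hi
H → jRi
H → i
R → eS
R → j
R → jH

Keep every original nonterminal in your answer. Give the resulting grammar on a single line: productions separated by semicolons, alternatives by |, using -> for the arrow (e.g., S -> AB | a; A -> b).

Nullable set: {H}.
S -> eiH: H nullable, giving ei | eiH.
Drop H -> ε.
H -> Hi: H nullable, giving Hi | i.
R -> jH: H nullable, giving j | jH.
Unchanged (no nullable symbols): S -> e; H -> i; H -> jRi; R -> eS; R -> j.

S -> e | ei | eiH; H -> i | Hi | jRi; R -> j | eS | jH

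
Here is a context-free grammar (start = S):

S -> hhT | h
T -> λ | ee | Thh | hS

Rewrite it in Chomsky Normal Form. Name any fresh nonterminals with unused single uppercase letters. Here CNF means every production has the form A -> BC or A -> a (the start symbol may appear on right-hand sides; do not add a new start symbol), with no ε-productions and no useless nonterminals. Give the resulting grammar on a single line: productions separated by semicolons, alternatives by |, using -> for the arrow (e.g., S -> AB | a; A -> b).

Nullable: {T}; after ε-elimination: S -> h | hh | hhT; T -> ee | hS | hh | Thh.
No unit productions to eliminate.
TERM: introduce B -> e, A -> h and substitute in every rule of length ≥2.
BIN: S -> AAT becomes S -> AC, C -> AT; T -> TAA becomes T -> TD, D -> AA.

S -> h | AA | AC; A -> h; B -> e; C -> AT; D -> AA; T -> AA | AS | BB | TD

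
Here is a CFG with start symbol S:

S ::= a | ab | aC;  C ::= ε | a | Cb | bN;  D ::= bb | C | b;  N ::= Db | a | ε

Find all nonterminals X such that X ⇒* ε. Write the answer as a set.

Directly nullable (have an ε-rule): {C, N}.
D is nullable via D -> C (every symbol on the right is already known nullable).
Not nullable: S — each has a terminal in every rule's right-hand side or depends on a non-nullable symbol.

{C, D, N}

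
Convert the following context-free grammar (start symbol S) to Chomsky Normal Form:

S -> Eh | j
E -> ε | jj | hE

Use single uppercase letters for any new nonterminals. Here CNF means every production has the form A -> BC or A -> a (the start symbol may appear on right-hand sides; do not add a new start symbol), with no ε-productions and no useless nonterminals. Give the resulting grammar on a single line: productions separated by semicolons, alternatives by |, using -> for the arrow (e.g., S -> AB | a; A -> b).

S -> h | j | EA; A -> h; B -> j; E -> h | AE | BB

Nullable: {E}; after ε-elimination: S -> h | j | Eh; E -> h | hE | jj.
No unit productions to eliminate.
TERM: introduce A -> h, B -> j and substitute in every rule of length ≥2.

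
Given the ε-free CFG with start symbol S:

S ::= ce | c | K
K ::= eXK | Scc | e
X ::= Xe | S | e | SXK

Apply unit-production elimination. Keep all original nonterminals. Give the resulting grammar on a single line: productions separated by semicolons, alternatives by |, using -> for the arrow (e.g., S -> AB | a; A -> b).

Unit productions: S->K, X->S.
Unit pairs (A ⇒* B via units): (S,K), (X,K), (X,S).
S: inherits non-unit rules of {K, S} → Scc | c | ce | e | eXK.
K: inherits non-unit rules of {K} → Scc | e | eXK.
X: inherits non-unit rules of {K, S, X} → SXK | Scc | Xe | c | ce | e | eXK.

S -> c | e | ce | Scc | eXK; K -> e | Scc | eXK; X -> c | e | Xe | ce | SXK | Scc | eXK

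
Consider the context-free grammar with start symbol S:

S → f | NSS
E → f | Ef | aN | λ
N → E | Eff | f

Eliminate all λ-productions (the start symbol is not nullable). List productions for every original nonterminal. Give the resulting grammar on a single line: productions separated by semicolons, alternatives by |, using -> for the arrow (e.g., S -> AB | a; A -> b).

S -> f | SS | NSS; E -> a | f | Ef | aN; N -> E | f | ff | Eff

Nullable set: {E, N}.
S -> NSS: N nullable, giving NSS | SS.
Drop E -> λ.
E -> Ef: E nullable, giving Ef | f.
E -> aN: N nullable, giving a | aN.
N -> E: E nullable, giving E.
N -> Eff: E nullable, giving Eff | ff.
Unchanged (no nullable symbols): S -> f; E -> f; N -> f.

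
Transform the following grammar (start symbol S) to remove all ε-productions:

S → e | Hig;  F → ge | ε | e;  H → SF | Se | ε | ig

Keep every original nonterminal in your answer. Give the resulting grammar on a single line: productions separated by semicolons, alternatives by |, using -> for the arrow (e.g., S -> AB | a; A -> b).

Nullable set: {F, H}.
S -> Hig: H nullable, giving Hig | ig.
Drop F -> ε.
Drop H -> ε.
H -> SF: F nullable, giving S | SF.
Unchanged (no nullable symbols): S -> e; F -> e; F -> ge; H -> Se; H -> ig.

S -> e | ig | Hig; F -> e | ge; H -> S | SF | Se | ig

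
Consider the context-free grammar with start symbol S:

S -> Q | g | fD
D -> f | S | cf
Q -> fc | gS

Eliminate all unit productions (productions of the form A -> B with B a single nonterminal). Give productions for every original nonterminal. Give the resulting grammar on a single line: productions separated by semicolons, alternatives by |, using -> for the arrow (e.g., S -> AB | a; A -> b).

S -> g | fD | fc | gS; D -> f | g | cf | fD | fc | gS; Q -> fc | gS

Unit productions: D->S, S->Q.
Unit pairs (A ⇒* B via units): (D,Q), (D,S), (S,Q).
S: inherits non-unit rules of {Q, S} → fD | fc | g | gS.
D: inherits non-unit rules of {D, Q, S} → cf | f | fD | fc | g | gS.
Q: inherits non-unit rules of {Q} → fc | gS.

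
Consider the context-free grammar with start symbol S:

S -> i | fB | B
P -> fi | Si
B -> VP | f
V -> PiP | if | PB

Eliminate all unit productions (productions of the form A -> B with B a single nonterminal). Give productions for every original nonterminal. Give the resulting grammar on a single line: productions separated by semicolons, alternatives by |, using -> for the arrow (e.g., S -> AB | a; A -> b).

Unit productions: S->B.
Unit pairs (A ⇒* B via units): (S,B).
S: inherits non-unit rules of {B, S} → VP | f | fB | i.
B: inherits non-unit rules of {B} → VP | f.
P: inherits non-unit rules of {P} → Si | fi.
V: inherits non-unit rules of {V} → PB | PiP | if.

S -> f | i | VP | fB; B -> f | VP; P -> Si | fi; V -> PB | if | PiP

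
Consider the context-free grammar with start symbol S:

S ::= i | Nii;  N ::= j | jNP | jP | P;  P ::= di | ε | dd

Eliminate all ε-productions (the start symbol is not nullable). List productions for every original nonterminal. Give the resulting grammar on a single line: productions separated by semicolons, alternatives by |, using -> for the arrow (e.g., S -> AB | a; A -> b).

S -> i | ii | Nii; N -> P | j | jN | jP | jNP; P -> dd | di

Nullable set: {N, P}.
S -> Nii: N nullable, giving Nii | ii.
N -> P: P nullable, giving P.
N -> jNP: N, P nullable, giving j | jN | jNP | jP.
N -> jP: P nullable, giving j | jP.
Drop P -> ε.
Unchanged (no nullable symbols): S -> i; N -> j; P -> dd; P -> di.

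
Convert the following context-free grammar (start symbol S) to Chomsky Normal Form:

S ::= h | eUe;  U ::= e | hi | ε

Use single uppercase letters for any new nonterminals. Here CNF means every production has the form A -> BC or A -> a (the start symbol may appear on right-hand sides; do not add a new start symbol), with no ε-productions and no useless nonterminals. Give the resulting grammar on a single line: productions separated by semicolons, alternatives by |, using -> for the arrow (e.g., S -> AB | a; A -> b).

S -> h | AA | AD; A -> e; B -> h; C -> i; D -> UA; U -> e | BC

Nullable: {U}; after ε-elimination: S -> h | ee | eUe; U -> e | hi.
No unit productions to eliminate.
TERM: introduce A -> e, B -> h, C -> i and substitute in every rule of length ≥2.
BIN: S -> AUA becomes S -> AD, D -> UA.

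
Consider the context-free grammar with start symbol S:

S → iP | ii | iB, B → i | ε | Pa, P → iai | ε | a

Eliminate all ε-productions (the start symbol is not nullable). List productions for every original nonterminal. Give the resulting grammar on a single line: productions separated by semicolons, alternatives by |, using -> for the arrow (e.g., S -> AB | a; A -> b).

S -> i | iB | iP | ii; B -> a | i | Pa; P -> a | iai

Nullable set: {B, P}.
S -> iB: B nullable, giving i | iB.
S -> iP: P nullable, giving i | iP.
Drop B -> ε.
B -> Pa: P nullable, giving Pa | a.
Drop P -> ε.
Unchanged (no nullable symbols): S -> ii; B -> i; P -> a; P -> iai.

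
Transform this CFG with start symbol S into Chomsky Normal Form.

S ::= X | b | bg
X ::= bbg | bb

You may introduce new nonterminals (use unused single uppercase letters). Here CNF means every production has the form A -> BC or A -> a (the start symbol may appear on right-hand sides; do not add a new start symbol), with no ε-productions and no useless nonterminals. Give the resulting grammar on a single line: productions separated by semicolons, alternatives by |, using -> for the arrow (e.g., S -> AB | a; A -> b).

No ε-productions.
After unit-elimination: S -> b | bb | bg | bbg; X -> bb | bbg.
TERM: introduce A -> b, B -> g and substitute in every rule of length ≥2.
BIN: S -> AAB becomes S -> AC, C -> AB; X -> AAB becomes X -> AD, D -> AB.
Drop unreachable/unproductive: X.

S -> b | AA | AB | AC; A -> b; B -> g; C -> AB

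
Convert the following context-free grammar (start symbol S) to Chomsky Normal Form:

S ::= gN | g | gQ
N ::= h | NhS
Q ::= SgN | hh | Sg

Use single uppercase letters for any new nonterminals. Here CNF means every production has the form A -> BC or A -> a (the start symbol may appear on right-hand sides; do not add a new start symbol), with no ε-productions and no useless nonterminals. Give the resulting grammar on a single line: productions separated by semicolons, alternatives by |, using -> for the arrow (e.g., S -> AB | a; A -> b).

S -> g | BN | BQ; A -> h; B -> g; C -> AS; D -> BN; N -> h | NC; Q -> AA | SB | SD

No ε-productions.
No unit productions to eliminate.
TERM: introduce B -> g, A -> h and substitute in every rule of length ≥2.
BIN: N -> NAS becomes N -> NC, C -> AS; Q -> SBN becomes Q -> SD, D -> BN.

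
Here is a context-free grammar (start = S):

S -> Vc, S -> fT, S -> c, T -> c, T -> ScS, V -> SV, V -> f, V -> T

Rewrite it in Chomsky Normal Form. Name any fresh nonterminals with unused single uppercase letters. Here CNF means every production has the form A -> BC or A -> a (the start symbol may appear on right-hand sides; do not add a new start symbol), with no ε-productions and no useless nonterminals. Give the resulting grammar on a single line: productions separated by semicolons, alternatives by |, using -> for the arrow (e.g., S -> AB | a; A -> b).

S -> c | BT | VA; A -> c; B -> f; C -> AS; D -> AS; T -> c | SC; V -> c | f | SD | SV

No ε-productions.
After unit-elimination: S -> c | Vc | fT; T -> c | ScS; V -> c | f | SV | ScS.
TERM: introduce A -> c, B -> f and substitute in every rule of length ≥2.
BIN: T -> SAS becomes T -> SC, C -> AS; V -> SAS becomes V -> SD, D -> AS.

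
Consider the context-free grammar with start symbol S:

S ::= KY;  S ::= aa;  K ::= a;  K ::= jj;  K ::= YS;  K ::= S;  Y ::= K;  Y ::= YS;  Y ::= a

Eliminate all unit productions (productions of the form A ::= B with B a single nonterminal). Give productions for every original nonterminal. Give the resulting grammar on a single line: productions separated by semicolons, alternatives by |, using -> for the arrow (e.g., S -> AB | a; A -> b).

Unit productions: K->S, Y->K.
Unit pairs (A ⇒* B via units): (K,S), (Y,K), (Y,S).
S: inherits non-unit rules of {S} → KY | aa.
K: inherits non-unit rules of {K, S} → KY | YS | a | aa | jj.
Y: inherits non-unit rules of {K, S, Y} → KY | YS | a | aa | jj.

S -> KY | aa; K -> a | KY | YS | aa | jj; Y -> a | KY | YS | aa | jj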